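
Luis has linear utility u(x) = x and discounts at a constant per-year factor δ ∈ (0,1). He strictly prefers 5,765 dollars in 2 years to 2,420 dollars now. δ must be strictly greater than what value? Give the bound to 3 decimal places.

δ > 0.648

Comparing present values: 2420 < δ^2·5765.
Hence δ^2 > 2420/5765 = 0.41977, and x ↦ x^(1/2) is increasing on (0,∞).
δ > 0.41977^(1/2) = 0.648.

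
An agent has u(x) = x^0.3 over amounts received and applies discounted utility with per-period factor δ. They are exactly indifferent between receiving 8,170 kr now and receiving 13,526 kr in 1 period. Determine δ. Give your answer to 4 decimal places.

Equating discounted utilities: u(8170) = δ·u(13526) ⇒ δ = u(8170)/u(13526).
With u(x) = x^0.3: δ = 8170^0.3/13526^0.3 = (8170/13526)^0.3 = 0.85964.

δ ≈ 0.8596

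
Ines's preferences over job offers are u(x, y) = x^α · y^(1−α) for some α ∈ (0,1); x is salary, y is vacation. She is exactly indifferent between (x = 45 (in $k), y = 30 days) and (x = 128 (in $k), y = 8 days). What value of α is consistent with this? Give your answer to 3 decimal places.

Set the two utilities equal: 45^α·30^(1−α) = 128^α·8^(1−α).
Taking logs: α·ln 45 + (1−α)·ln 30 = α·ln 128 + (1−α)·ln 8, i.e. α·-1.045368 = (1−α)·-1.321756.
Thus α·(-2.367124) = -1.321756, so α = -1.321756/-2.367124 ≈ 0.558.

α ≈ 0.558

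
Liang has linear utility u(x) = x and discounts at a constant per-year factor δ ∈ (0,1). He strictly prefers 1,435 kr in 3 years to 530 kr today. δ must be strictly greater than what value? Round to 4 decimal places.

δ > 0.7175

Comparing present values: 530 < δ^3·1435.
Dividing by 1435: δ^3 > 0.36934. Both sides are positive, so the cube root keeps the direction.
δ > (530/1435)^(1/3) ≈ 0.7175.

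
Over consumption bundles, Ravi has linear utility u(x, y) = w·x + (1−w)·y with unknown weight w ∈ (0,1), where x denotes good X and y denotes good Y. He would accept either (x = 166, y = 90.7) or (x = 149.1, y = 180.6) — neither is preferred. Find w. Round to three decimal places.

u(166,90.7) = u(149.1,180.6) means w·166 + (1−w)·90.7 = w·149.1 + (1−w)·180.6.
Rearranging, 16.9·w − 89.9·(1−w) = 0.
The marginal rate of substitution is 89.9/16.9, so w = 89.9/(16.9+89.9) = 0.842.

w = 0.842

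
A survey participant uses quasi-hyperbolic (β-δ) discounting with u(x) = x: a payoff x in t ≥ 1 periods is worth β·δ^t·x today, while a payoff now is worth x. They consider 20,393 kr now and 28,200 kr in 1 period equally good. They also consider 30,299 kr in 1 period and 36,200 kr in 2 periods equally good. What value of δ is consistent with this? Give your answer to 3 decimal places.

δ ≈ 0.837

From the later pair, β·δ^1·30299 = β·δ^2·36200; dividing through, δ = 30299/36200 = 0.83699.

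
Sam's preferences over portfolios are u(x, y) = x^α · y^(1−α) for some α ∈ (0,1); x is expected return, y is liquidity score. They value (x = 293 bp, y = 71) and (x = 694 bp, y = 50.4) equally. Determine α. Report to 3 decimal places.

α ≈ 0.284

Indifference: 293^α · 71^(1−α) = 694^α · 50.4^(1−α).
Rearrange to (293/694)^α = (50.4/71)^(1−α) and take logs: α·-0.862299 = (1−α)·-0.342689.
Thus α·(-1.204988) = -0.342689, so α = -0.342689/-1.204988 ≈ 0.284.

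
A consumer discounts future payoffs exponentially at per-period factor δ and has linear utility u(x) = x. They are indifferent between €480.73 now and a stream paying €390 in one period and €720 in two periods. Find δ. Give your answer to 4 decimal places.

Present value of the stream is 390·δ + 720·δ². Indifference gives 390δ + 720δ² = 480.73.
Rearranged: 720δ² + 390δ − 480.73 = 0.
The positive root is δ = [−390 + √(390² + 4·720·480.73)] / (2·720) = (−390 + 1239.598)/1440 ≈ 0.5900.

δ ≈ 0.5900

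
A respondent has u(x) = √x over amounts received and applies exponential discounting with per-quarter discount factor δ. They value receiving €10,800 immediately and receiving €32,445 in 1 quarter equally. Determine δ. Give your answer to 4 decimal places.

The payoff in 1 quarter is discounted by δ, so u(10800) = δ·u(32445) and δ = u(10800)/u(32445).
With u(x) = √x: δ = √10800/√32445 = √(10800/32445) = 0.57695.

δ ≈ 0.5769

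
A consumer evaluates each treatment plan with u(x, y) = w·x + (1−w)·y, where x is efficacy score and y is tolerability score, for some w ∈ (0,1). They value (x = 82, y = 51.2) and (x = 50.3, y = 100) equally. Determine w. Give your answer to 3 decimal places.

Indifference: w·82 + (1−w)·51.2 = w·50.3 + (1−w)·100.
Rearranging, 31.7·w − 48.8·(1−w) = 0.
So w/(1−w) = 48.8/31.7 = 1.5394, giving w = 48.8/(31.7+48.8) = 0.606.

w = 0.606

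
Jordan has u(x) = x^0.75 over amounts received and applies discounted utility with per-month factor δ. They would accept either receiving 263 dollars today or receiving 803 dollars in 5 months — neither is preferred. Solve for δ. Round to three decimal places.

δ ≈ 0.846

Equating discounted utilities: u(263) = δ^5·u(803) ⇒ δ^5 = u(263)/u(803).
Since u(x) = x^0.75, δ^5 = (263/803)^0.75 = 0.32752^0.75 = 0.43294.
Hence δ = (0.43294)^(1/5) = 0.84584.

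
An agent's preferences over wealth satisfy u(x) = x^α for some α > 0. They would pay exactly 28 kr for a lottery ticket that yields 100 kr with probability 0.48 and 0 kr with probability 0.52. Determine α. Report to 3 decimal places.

α ≈ 0.577

Since u(0) = 0, the lottery's EU is 0.48·100^α.
Equating: 28^α = 0.48·100^α, i.e. 0.2800^α = 0.48.
Take logs: α = ln 0.48 / ln(28/100) ≈ 0.57658.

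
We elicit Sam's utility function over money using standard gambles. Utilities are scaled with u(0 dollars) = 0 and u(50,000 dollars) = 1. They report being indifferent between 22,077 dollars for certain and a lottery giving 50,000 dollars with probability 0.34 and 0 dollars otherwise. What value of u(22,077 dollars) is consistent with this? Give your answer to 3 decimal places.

0.340

The indifference gives u(22,077 dollars) = 0.34·u(50,000 dollars) + 0.66·u(0 dollars) = 0.34·1 + 0.66·0 = 0.34.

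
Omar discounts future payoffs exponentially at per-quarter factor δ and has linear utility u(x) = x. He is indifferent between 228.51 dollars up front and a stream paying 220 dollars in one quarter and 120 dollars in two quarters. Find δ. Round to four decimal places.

δ ≈ 0.7400

Equating present values: 228.51 = 220δ + 120δ².
That is, 120δ² + 220δ − 228.51 = 0, a quadratic in δ.
The positive root is δ = [−220 + √(220² + 4·120·228.51)] / (2·120) = (−220 + 397.599)/240 ≈ 0.7400.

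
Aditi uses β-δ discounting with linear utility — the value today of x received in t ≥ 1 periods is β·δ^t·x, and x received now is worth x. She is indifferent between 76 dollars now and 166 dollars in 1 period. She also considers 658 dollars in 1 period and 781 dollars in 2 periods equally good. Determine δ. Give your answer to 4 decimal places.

δ ≈ 0.8425

Both payoffs in the second observation are in the future, so β drops out: δ^1·658 = δ^2·781 ⇒ δ = 658/781 = 0.84251.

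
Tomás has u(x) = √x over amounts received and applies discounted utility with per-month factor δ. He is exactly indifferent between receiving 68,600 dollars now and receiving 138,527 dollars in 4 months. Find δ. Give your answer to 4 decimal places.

The payoff in 4 months is discounted by δ^4, so u(68600) = δ^4·u(138527) and δ^4 = u(68600)/u(138527).
With u(x) = √x: δ^4 = √68600/√138527 = √(68600/138527) = 0.70371.
Taking the 4th root: δ = 0.70371^(1/4) ≈ 0.9159.

δ ≈ 0.9159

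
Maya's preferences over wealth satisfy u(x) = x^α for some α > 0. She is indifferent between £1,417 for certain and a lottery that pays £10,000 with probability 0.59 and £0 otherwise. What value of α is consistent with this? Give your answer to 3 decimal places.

α ≈ 0.270

Since u(0) = 0, the lottery's EU is 0.59·10000^α.
Equating: 1417^α = 0.59·10000^α, i.e. 0.1417^α = 0.59.
Taking logs: α·ln(1417/10000) = ln(0.59), so α = -0.527633 / -1.954043 ≈ 0.270.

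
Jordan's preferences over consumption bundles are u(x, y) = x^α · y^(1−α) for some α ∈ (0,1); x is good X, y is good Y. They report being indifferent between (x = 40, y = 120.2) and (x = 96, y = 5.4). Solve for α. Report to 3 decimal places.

α ≈ 0.780

Set the two utilities equal: 40^α·120.2^(1−α) = 96^α·5.4^(1−α).
Rearrange to (40/96)^α = (5.4/120.2)^(1−α) and take logs: α·-0.875469 = (1−α)·-3.102758.
With A = -0.875469 and B = -3.102758: α·A = (1−α)·B, so α = B/(A+B) = -3.102758/-3.978227 ≈ 0.780.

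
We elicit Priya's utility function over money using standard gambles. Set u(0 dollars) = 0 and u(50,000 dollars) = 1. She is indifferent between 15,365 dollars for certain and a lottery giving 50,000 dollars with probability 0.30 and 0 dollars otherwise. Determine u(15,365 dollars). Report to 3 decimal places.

0.300

u(15,365 dollars) equals the lottery's expected utility: 0.30·1 + 0.70·0 = 0.30.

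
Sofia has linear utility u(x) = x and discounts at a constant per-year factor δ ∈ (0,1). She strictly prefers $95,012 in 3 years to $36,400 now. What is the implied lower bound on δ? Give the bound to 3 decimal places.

δ > 0.726

Under u(x) = x this choice says 36400 < δ^3·95012.
Dividing by 95012: δ^3 > 0.38311. Both sides are positive, so the cube root keeps the direction.
δ > 0.38311^(1/3) = 0.726.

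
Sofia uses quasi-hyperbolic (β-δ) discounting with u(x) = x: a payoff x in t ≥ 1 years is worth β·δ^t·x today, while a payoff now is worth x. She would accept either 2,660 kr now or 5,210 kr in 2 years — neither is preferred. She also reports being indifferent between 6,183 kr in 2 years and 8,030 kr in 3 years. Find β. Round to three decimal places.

From the later pair, β·δ^2·6183 = β·δ^3·8030; dividing through, δ = 6183/8030 = 0.76999.
Substituting δ into 2660 = β·δ^2·5210: β = 2660/(3088.909) ≈ 0.861.

β ≈ 0.861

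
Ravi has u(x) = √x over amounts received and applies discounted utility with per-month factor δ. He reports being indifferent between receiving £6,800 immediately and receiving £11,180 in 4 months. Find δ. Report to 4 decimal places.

δ ≈ 0.9397

The payoff in 4 months is discounted by δ^4, so u(6800) = δ^4·u(11180) and δ^4 = u(6800)/u(11180).
With u(x) = √x: δ^4 = √6800/√11180 = √(6800/11180) = 0.77989.
Taking the 4th root: δ = 0.77989^(1/4) ≈ 0.9397.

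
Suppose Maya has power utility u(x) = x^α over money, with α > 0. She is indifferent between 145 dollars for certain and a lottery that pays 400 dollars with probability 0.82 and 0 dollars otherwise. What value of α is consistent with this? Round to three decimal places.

α ≈ 0.196

The lottery's expected utility is 0.82·u(400) + 0.18·u(0) = 0.82·400^α (since u(0) = 0 for α > 0).
Indifference: 145^α = 0.82·400^α, so (145/400)^α = 0.82.
α = ln(0.82) / ln(145/400) = -0.198451/-1.014731 ≈ 0.196.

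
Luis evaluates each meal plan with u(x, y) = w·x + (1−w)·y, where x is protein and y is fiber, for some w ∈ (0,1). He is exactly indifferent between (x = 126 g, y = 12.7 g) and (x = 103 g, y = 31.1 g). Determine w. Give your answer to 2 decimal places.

w = 0.44

Indifference: w·126 + (1−w)·12.7 = w·103 + (1−w)·31.1.
w·(126−103) = (1−w)·(31.1−12.7), i.e. w·23 = (1−w)·18.4.
The marginal rate of substitution is 18.4/23, so w = 18.4/(23+18.4) = 0.44.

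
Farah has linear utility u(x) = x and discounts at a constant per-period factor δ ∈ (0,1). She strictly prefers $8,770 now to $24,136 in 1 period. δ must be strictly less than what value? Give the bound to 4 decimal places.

δ < 0.3634

The preference means 8770 > δ·24136.
Dividing through by 24136 gives δ < 0.36336.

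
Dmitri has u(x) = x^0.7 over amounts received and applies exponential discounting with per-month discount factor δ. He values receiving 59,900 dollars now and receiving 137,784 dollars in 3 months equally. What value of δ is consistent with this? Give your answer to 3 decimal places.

δ ≈ 0.823

Indifference means u(59900) = δ^3 · u(137784), so δ^3 = u(59900)/u(137784).
Since u(x) = x^0.7, δ^3 = (59900/137784)^0.7 = 0.43474^0.7 = 0.55816.
Hence δ = (0.55816)^(1/3) = 0.82335.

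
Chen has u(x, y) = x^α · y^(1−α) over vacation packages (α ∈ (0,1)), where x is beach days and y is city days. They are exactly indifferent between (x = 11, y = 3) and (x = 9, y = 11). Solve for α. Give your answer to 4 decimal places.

α ≈ 0.8662

Indifference: 11^α · 3^(1−α) = 9^α · 11^(1−α).
Taking logs: α·ln 11 + (1−α)·ln 3 = α·ln 9 + (1−α)·ln 11, i.e. α·0.2006707 = (1−α)·1.2992830.
So α/(1−α) = (1.2992830)/(0.2006707) = 6.4747021, and α = 6.4747021/7.4747021 ≈ 0.8662.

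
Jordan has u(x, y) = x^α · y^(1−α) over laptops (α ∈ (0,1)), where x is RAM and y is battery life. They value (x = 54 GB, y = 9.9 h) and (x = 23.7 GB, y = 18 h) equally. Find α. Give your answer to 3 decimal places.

The Cobb–Douglas utilities coincide, so 54^α·9.9^(1−α) = 23.7^α·18^(1−α).
Taking logs: α·ln 54 + (1−α)·ln 9.9 = α·ln 23.7 + (1−α)·ln 18, i.e. α·0.823509 = (1−α)·0.597837.
With A = 0.823509 and B = 0.597837: α·A = (1−α)·B, so α = B/(A+B) = 0.597837/1.421346 ≈ 0.421.

α ≈ 0.421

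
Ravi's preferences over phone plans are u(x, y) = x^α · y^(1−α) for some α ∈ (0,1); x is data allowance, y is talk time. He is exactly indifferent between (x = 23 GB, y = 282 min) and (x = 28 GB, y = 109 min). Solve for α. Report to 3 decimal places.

α ≈ 0.829

Indifference: 23^α · 282^(1−α) = 28^α · 109^(1−α).
(23/28)^α = (109/282)^(1−α); take logs: α·ln(23/28) = (1−α)·ln(109/282), i.e. α·-0.196710 = (1−α)·-0.950559.
Thus α·(-1.147269) = -0.950559, so α = -0.950559/-1.147269 ≈ 0.829.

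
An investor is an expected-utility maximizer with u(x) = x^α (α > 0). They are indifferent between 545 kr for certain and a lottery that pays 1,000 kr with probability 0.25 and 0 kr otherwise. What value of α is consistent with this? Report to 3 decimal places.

EU(lottery) = 0.25·1000^α + 0.75·0 = 0.25·1000^α.
Indifference: 545^α = 0.25·1000^α, so (545/1000)^α = 0.25.
Taking logs: α·ln(545/1000) = ln(0.25), so α = -1.386294 / -0.606969 ≈ 2.284.

α ≈ 2.284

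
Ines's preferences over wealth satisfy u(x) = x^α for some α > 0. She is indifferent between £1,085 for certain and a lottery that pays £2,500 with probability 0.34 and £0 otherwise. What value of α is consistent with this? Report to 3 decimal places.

α ≈ 1.292

The lottery's expected utility is 0.34·u(2500) + 0.66·u(0) = 0.34·2500^α (since u(0) = 0 for α > 0).
Indifference: 1085^α = 0.34·2500^α, so (1085/2500)^α = 0.34.
Taking logs: α·ln(1085/2500) = ln(0.34), so α = -1.078810 / -0.834711 ≈ 1.292.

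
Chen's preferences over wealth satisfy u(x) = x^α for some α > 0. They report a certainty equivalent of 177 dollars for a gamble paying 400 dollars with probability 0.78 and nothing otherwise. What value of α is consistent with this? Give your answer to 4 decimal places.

α ≈ 0.3047

EU(lottery) = 0.78·400^α + 0.22·0 = 0.78·400^α.
Equating: 177^α = 0.78·400^α, i.e. 0.4425^α = 0.78.
Take logs: α = ln 0.78 / ln(177/400) ≈ 0.304743.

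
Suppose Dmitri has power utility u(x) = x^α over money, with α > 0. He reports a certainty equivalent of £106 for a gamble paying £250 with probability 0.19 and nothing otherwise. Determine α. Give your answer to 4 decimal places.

Since u(0) = 0, the lottery's EU is 0.19·250^α.
Equating: 106^α = 0.19·250^α, i.e. 0.4240^α = 0.19.
Take logs: α = ln 0.19 / ln(106/250) ≈ 1.935535.

α ≈ 1.9355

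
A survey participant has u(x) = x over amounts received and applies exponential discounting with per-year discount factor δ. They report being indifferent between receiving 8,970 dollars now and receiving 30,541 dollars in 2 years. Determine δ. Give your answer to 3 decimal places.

δ ≈ 0.542

The payoff in 2 years is discounted by δ^2, so u(8970) = δ^2·u(30541) and δ^2 = u(8970)/u(30541).
With u(x) = x: δ^2 = 8970/30541 = 0.29370.
So δ = 0.29370^(1/2) ≈ 0.542.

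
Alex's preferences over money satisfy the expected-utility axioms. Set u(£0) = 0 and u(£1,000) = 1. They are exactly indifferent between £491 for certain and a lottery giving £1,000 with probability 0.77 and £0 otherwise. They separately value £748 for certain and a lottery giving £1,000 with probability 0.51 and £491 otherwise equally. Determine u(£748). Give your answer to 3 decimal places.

First, u(£491) = 0.77·u(£1,000) + 0.23·u(£0) = 0.77.
Then u(£748) = 0.51·u(£1,000) + 0.49·u(£491) = 0.51·1.00 + 0.49·0.77 = 0.8873.

0.887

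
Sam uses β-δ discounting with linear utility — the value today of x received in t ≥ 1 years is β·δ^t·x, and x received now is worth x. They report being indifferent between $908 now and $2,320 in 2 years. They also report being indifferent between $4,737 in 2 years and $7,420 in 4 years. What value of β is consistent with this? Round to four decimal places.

β ≈ 0.6131

Both payoffs in the second observation are in the future, so β drops out: δ^2·4737 = δ^4·7420 ⇒ δ^2 = 4737/7420 = 0.63841, so δ = 0.79901.
The first indifference: 908 = β·δ^2·2320, so β = 908/(δ^2·2320) = 908/(0.63841·2320) ≈ 0.6131.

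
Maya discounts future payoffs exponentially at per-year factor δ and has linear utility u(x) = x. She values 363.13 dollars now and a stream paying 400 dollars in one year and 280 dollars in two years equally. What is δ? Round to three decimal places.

The stream is worth 400δ + 280δ² today, so 400δ + 280δ² = 363.13.
That is, 280δ² + 400δ − 363.13 = 0, a quadratic in δ.
By the quadratic formula (taking the positive root), δ = (−400 + √566705.60) / 560 ≈ 0.630.

δ ≈ 0.630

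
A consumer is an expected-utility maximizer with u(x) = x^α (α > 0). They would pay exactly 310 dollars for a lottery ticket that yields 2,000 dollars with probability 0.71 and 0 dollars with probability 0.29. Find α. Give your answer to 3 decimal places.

EU(lottery) = 0.71·2000^α + 0.29·0 = 0.71·2000^α.
Indifference: 310^α = 0.71·2000^α, so (310/2000)^α = 0.71.
Take logs: α = ln 0.71 / ln(310/2000) ≈ 0.18371.

α ≈ 0.184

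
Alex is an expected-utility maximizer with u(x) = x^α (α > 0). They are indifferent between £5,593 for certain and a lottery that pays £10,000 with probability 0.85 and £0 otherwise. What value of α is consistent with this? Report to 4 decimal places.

α ≈ 0.2797

EU(lottery) = 0.85·10000^α + 0.15·0 = 0.85·10000^α.
Equating: 5593^α = 0.85·10000^α, i.e. 0.5593^α = 0.85.
Taking logs: α·ln(5593/10000) = ln(0.85), so α = -0.1625189 / -0.5810693 ≈ 0.2797.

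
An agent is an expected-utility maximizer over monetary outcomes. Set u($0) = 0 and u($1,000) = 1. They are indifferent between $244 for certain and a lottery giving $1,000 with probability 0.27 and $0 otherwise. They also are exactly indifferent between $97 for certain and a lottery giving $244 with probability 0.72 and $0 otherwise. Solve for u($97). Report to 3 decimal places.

0.194

First, u($244) = 0.27·u($1,000) + 0.73·u($0) = 0.27.
The second indifference gives u($97) = 0.72·u($244) + 0.28·u($0) = 0.72·0.27 + 0.28·0.00 = 0.1944.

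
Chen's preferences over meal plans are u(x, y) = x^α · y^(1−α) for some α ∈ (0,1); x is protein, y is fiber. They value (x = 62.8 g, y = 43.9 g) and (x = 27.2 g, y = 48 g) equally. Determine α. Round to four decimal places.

α ≈ 0.0964

Indifference: 62.8^α · 43.9^(1−α) = 27.2^α · 48^(1−α).
Rearrange to (62.8/27.2)^α = (48/43.9)^(1−α) and take logs: α·0.8367381 = (1−α)·0.0892867.
With A = 0.8367381 and B = 0.0892867: α·A = (1−α)·B, so α = B/(A+B) = 0.0892867/0.9260248 ≈ 0.0964.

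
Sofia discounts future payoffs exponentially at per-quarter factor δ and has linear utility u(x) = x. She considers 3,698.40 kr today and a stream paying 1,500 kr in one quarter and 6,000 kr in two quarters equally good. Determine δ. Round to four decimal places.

Present value of the stream is 1500·δ + 6000·δ². Indifference gives 1500δ + 6000δ² = 3698.40.
That is, 6000δ² + 1500δ − 3698.40 = 0, a quadratic in δ.
By the quadratic formula (taking the positive root), δ = (−1500 + √91011600.00) / 12000 ≈ 0.6700.

δ ≈ 0.6700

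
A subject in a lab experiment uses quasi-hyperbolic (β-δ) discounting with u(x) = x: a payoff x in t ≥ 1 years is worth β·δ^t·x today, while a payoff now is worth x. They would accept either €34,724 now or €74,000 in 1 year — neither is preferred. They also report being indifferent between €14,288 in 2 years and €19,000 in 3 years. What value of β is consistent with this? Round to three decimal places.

β ≈ 0.624

From the later pair, β·δ^2·14288 = β·δ^3·19000; dividing through, δ = 14288/19000 = 0.75200.
The first indifference: 34724 = β·δ·74000, so β = 34724/(δ·74000) = 34724/(0.75200·74000) ≈ 0.624.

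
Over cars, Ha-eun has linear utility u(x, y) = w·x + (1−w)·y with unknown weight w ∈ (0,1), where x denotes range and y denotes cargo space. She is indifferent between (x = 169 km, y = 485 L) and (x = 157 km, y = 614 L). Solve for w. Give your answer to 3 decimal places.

Equating utilities: w·169 + (1−w)·485 = w·157 + (1−w)·614.
Collecting terms: w·12 = (1−w)·129.
Hence w = 129/(12+129) = 129/141 = 0.915.

w = 0.915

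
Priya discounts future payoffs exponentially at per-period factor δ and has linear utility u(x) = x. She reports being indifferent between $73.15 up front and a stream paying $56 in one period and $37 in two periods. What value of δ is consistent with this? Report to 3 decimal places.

δ ≈ 0.840

The stream is worth 56δ + 37δ² today, so 56δ + 37δ² = 73.15.
That is, 37δ² + 56δ − 73.15 = 0, a quadratic in δ.
By the quadratic formula (taking the positive root), δ = (−56 + √13962.20) / 74 ≈ 0.840.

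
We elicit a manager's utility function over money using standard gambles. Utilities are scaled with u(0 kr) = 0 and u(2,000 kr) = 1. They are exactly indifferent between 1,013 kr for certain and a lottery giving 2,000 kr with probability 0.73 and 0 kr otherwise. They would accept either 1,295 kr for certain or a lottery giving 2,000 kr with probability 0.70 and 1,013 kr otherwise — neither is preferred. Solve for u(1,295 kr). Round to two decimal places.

0.92

The first gamble pins u(1,013 kr): it must equal 0.73·1 + 0.27·0 = 0.73.
The second indifference gives u(1,295 kr) = 0.70·u(2,000 kr) + 0.30·u(1,013 kr) = 0.70·1.00 + 0.30·0.73 = 0.9190.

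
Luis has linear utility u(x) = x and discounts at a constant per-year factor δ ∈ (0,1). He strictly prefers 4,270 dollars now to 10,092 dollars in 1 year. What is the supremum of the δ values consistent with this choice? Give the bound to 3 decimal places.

δ < 0.423

Under u(x) = x this choice says 4270 > δ·10092.
Dividing through by 10092 gives δ < 0.42311.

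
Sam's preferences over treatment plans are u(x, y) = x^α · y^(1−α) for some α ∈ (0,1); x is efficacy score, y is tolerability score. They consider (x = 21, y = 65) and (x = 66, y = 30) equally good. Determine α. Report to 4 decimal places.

α ≈ 0.4031

Set the two utilities equal: 21^α·65^(1−α) = 66^α·30^(1−α).
Taking logs: α·ln 21 + (1−α)·ln 65 = α·ln 66 + (1−α)·ln 30, i.e. α·-1.1451323 = (1−α)·-0.7731899.
So α/(1−α) = (-0.7731899)/(-1.1451323) = 0.6751970, and α = 0.6751970/1.6751970 ≈ 0.4031.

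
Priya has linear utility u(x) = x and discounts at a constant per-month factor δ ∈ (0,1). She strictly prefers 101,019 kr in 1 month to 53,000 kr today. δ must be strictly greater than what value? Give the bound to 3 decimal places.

The preference means 53000 < δ·101019.
So δ > 53000/101019 = 0.52465.

δ > 0.525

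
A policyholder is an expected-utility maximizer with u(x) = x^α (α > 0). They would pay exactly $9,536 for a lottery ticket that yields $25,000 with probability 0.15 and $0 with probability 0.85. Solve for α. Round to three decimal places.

The lottery's expected utility is 0.15·u(25000) + 0.85·u(0) = 0.15·25000^α (since u(0) = 0 for α > 0).
Indifference: 9536^α = 0.15·25000^α, so (9536/25000)^α = 0.15.
Taking logs: α·ln(9536/25000) = ln(0.15), so α = -1.897120 / -0.963802 ≈ 1.968.

α ≈ 1.968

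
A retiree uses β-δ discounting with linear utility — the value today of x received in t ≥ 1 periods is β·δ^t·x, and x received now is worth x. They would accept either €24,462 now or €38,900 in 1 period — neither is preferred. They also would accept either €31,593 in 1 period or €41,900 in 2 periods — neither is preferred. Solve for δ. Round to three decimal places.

Both payoffs in the second observation are in the future, so β drops out: δ^1·31593 = δ^2·41900 ⇒ δ = 31593/41900 = 0.75401.

δ ≈ 0.754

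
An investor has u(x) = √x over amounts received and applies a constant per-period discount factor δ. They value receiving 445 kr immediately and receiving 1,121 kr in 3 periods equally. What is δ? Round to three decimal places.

δ ≈ 0.857

Indifference means u(445) = δ^3 · u(1121), so δ^3 = u(445)/u(1121).
With u(x) = √x: δ^3 = √445/√1121 = √(445/1121) = 0.63005.
Hence δ = (0.63005)^(1/3) = 0.85729.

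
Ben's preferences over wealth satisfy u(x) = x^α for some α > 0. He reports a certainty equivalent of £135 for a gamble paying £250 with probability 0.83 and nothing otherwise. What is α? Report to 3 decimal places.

α ≈ 0.302

The lottery's expected utility is 0.83·u(250) + 0.17·u(0) = 0.83·250^α (since u(0) = 0 for α > 0).
Setting u(135) equal to that: 135^α = 0.83·250^α ⇒ (135/250)^α = 0.83.
Take logs: α = ln 0.83 / ln(135/250) ≈ 0.30239.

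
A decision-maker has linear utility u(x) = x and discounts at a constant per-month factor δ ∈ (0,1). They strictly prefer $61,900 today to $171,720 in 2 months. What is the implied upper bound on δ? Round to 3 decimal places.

Comparing present values: 61900 > δ^2·171720.
Dividing by 171720: δ^2 < 0.36047. Both sides are positive, so the square root keeps the direction.
δ < (61900/171720)^(1/2) ≈ 0.600.

δ < 0.600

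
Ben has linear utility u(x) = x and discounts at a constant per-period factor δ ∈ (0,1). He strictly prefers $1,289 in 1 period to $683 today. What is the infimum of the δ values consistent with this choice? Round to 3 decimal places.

The preference means 683 < δ·1289.
Dividing through by 1289 gives δ > 0.52987.

δ > 0.530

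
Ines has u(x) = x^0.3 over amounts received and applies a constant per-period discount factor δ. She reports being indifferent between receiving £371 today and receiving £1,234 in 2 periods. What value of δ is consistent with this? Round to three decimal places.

δ ≈ 0.835

Equating discounted utilities: u(371) = δ^2·u(1234) ⇒ δ^2 = u(371)/u(1234).
With u(x) = x^0.3: δ^2 = 371^0.3/1234^0.3 = (371/1234)^0.3 = 0.69730.
So δ = 0.69730^(1/2) ≈ 0.835.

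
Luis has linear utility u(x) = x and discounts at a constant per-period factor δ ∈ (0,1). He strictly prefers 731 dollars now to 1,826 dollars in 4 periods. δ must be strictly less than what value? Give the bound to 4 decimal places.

δ < 0.7954

Comparing present values: 731 > δ^4·1826.
So δ^4 < 731/1826 = 0.40033; taking the 4th root of both positive sides preserves the inequality.
δ < 0.40033^(1/4) = 0.7954.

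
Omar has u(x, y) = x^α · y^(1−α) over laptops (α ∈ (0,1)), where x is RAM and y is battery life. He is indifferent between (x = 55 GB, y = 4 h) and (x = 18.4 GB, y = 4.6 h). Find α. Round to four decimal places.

α ≈ 0.1132

Set the two utilities equal: 55^α·4^(1−α) = 18.4^α·4.6^(1−α).
Taking logs: α·ln 55 + (1−α)·ln 4 = α·ln 18.4 + (1−α)·ln 4.6, i.e. α·1.0949825 = (1−α)·0.1397619.
So α/(1−α) = (0.1397619)/(1.0949825) = 0.1276385, and α = 0.1276385/1.1276385 ≈ 0.1132.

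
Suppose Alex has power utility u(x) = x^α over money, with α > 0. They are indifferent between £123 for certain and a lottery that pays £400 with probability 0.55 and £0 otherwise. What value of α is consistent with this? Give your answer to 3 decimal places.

α ≈ 0.507

EU(lottery) = 0.55·400^α + 0.45·0 = 0.55·400^α.
Setting u(123) equal to that: 123^α = 0.55·400^α ⇒ (123/400)^α = 0.55.
Take logs: α = ln 0.55 / ln(123/400) ≈ 0.50695.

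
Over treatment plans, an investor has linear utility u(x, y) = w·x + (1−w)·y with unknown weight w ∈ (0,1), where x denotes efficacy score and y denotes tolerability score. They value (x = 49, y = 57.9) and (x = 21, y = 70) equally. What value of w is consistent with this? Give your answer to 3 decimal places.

Equating utilities: w·49 + (1−w)·57.9 = w·21 + (1−w)·70.
Collecting terms: w·28 = (1−w)·12.1.
So w/(1−w) = 12.1/28 = 0.4321, giving w = 12.1/(28+12.1) = 0.302.

w = 0.302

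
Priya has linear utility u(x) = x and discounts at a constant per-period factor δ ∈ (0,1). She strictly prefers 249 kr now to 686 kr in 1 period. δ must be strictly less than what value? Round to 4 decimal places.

Comparing present values: 249 > δ·686.
So δ < 249/686 = 0.36297.

δ < 0.3630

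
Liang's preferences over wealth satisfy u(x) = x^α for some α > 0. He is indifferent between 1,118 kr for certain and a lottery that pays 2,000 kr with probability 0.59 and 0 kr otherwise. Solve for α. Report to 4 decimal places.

α ≈ 0.9072

Since u(0) = 0, the lottery's EU is 0.59·2000^α.
Equating: 1118^α = 0.59·2000^α, i.e. 0.5590^α = 0.59.
Taking logs: α·ln(1118/2000) = ln(0.59), so α = -0.5276327 / -0.5816058 ≈ 0.9072.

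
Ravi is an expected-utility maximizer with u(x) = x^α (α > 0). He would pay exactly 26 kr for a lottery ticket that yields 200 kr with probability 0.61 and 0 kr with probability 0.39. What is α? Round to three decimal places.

Since u(0) = 0, the lottery's EU is 0.61·200^α.
Indifference: 26^α = 0.61·200^α, so (26/200)^α = 0.61.
Taking logs: α·ln(26/200) = ln(0.61), so α = -0.494296 / -2.040221 ≈ 0.242.

α ≈ 0.242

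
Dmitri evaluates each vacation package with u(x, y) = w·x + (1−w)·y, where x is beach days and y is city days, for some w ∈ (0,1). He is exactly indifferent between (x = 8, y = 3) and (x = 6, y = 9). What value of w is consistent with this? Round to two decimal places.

Equating utilities: w·8 + (1−w)·3 = w·6 + (1−w)·9.
Rearranging, 2·w − 6·(1−w) = 0.
Hence w = 6/(2+6) = 6/8 = 0.75.

w = 0.75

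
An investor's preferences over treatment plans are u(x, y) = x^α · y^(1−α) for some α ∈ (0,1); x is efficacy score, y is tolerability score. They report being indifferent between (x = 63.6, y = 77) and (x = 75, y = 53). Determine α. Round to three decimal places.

α ≈ 0.694

Indifference: 63.6^α · 77^(1−α) = 75^α · 53^(1−α).
Rearrange to (63.6/75)^α = (53/77)^(1−α) and take logs: α·-0.164875 = (1−α)·-0.373514.
So α/(1−α) = (-0.373514)/(-0.164875) = 2.265437, and α = 2.265437/3.265437 ≈ 0.694.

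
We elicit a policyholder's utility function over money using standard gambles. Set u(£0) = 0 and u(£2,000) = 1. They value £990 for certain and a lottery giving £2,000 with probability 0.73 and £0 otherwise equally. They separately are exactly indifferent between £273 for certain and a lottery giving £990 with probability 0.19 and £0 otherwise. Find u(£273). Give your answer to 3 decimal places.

The first gamble pins u(£990): it must equal 0.73·1 + 0.27·0 = 0.73.
The second indifference gives u(£273) = 0.19·u(£990) + 0.81·u(£0) = 0.19·0.73 + 0.81·0.00 = 0.1387.

0.139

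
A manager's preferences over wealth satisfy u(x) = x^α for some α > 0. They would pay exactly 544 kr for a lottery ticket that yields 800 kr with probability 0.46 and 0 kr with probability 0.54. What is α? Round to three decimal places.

Since u(0) = 0, the lottery's EU is 0.46·800^α.
Indifference: 544^α = 0.46·800^α, so (544/800)^α = 0.46.
Taking logs: α·ln(544/800) = ln(0.46), so α = -0.776529 / -0.385662 ≈ 2.013.

α ≈ 2.013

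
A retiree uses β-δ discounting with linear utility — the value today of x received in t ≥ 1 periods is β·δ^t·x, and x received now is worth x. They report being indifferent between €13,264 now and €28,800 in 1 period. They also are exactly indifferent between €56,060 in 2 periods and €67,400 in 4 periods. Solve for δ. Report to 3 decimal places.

From the later pair, β·δ^2·56060 = β·δ^4·67400; dividing through, δ^2 = 56060/67400 = 0.83175, so δ = 0.91200.

δ ≈ 0.912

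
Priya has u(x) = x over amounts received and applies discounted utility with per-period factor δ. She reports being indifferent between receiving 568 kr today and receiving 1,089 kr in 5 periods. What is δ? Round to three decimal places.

Equating discounted utilities: u(568) = δ^5·u(1089) ⇒ δ^5 = u(568)/u(1089).
With u(x) = x: δ^5 = 568/1089 = 0.52158.
So δ = 0.52158^(1/5) ≈ 0.878.

δ ≈ 0.878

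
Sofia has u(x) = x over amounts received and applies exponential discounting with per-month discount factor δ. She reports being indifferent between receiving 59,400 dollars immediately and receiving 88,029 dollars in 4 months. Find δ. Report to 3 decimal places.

δ ≈ 0.906

Indifference means u(59400) = δ^4 · u(88029), so δ^4 = u(59400)/u(88029).
With u(x) = x: δ^4 = 59400/88029 = 0.67478.
So δ = 0.67478^(1/4) ≈ 0.906.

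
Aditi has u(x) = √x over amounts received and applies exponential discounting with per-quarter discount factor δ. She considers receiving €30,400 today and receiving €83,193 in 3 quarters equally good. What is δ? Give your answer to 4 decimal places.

Indifference means u(30400) = δ^3 · u(83193), so δ^3 = u(30400)/u(83193).
With u(x) = √x: δ^3 = √30400/√83193 = √(30400/83193) = 0.60450.
Hence δ = (0.60450)^(1/3) = 0.845534.

δ ≈ 0.8455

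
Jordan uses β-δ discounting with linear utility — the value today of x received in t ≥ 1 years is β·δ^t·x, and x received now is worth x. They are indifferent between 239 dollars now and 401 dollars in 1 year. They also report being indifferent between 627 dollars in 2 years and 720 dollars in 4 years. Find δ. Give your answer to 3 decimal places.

The second indifference involves only future payoffs, so β cancels: β·δ^2·627 = β·δ^4·720, giving δ^2 = 627/720 = 0.87083, so δ = 0.93318.

δ ≈ 0.933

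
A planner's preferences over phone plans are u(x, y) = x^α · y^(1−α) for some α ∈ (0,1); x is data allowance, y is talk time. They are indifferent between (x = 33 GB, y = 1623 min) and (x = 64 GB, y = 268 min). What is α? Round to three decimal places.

α ≈ 0.731

The Cobb–Douglas utilities coincide, so 33^α·1623^(1−α) = 64^α·268^(1−α).
Taking logs: α·ln 33 + (1−α)·ln 1623 = α·ln 64 + (1−α)·ln 268, i.e. α·-0.662376 = (1−α)·-1.801045.
Thus α·(-2.463421) = -1.801045, so α = -1.801045/-2.463421 ≈ 0.731.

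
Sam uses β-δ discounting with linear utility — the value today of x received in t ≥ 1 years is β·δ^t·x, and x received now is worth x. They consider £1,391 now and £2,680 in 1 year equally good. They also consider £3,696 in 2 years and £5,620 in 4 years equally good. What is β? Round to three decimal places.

The second indifference involves only future payoffs, so β cancels: β·δ^2·3696 = β·δ^4·5620, giving δ^2 = 3696/5620 = 0.65765, so δ = 0.81096.
Now use the now-vs-future pair: 1391 = β·δ·2680 gives β = 1391/(0.81096·2680) ≈ 0.640.

β ≈ 0.640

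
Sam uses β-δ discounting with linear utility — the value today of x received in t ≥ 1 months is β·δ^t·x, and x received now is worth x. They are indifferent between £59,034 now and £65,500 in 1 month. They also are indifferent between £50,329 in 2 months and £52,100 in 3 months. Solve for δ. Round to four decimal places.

δ ≈ 0.9660

The second indifference involves only future payoffs, so β cancels: β·δ^2·50329 = β·δ^3·52100, giving δ = 50329/52100 = 0.96601.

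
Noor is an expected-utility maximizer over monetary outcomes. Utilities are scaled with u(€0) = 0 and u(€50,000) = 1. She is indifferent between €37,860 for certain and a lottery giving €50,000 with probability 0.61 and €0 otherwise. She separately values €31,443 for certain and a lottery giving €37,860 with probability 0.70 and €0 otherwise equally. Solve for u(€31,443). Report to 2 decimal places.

The first gamble pins u(€37,860): it must equal 0.61·1 + 0.39·0 = 0.61.
Chaining: u(€31,443) = 0.70·0.61 + 0.30·0.00 = 0.4270.

0.43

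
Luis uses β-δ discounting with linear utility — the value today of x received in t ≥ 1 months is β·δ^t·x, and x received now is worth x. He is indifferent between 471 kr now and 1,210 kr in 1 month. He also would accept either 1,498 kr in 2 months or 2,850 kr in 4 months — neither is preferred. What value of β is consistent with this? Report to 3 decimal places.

From the later pair, β·δ^2·1498 = β·δ^4·2850; dividing through, δ^2 = 1498/2850 = 0.52561, so δ = 0.72499.
The first indifference: 471 = β·δ·1210, so β = 471/(δ·1210) = 471/(0.72499·1210) ≈ 0.537.

β ≈ 0.537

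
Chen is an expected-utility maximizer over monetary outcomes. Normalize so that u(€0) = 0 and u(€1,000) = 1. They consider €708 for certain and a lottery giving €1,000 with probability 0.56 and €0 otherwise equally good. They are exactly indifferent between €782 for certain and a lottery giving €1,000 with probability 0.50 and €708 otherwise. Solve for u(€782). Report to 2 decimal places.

First, u(€708) = 0.56·u(€1,000) + 0.44·u(€0) = 0.56.
Chaining: u(€782) = 0.50·1.00 + 0.50·0.56 = 0.7800.

0.78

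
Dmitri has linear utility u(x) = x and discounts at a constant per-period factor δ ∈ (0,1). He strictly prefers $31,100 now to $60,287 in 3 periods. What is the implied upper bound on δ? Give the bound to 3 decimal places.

δ < 0.802

The preference means 31100 > δ^3·60287.
So δ^3 < 31100/60287 = 0.51587; taking the cube root of both positive sides preserves the inequality.
δ < 0.51587^(1/3) = 0.802.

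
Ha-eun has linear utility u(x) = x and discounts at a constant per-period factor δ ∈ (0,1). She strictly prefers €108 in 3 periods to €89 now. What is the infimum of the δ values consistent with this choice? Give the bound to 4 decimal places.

δ > 0.9375

Comparing present values: 89 < δ^3·108.
Hence δ^3 > 89/108 = 0.82407, and x ↦ x^(1/3) is increasing on (0,∞).
δ > 0.82407^(1/3) = 0.9375.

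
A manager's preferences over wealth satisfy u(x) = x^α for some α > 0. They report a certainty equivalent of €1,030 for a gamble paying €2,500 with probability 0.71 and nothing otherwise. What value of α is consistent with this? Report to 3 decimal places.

α ≈ 0.386

EU(lottery) = 0.71·2500^α + 0.29·0 = 0.71·2500^α.
Setting u(1030) equal to that: 1030^α = 0.71·2500^α ⇒ (1030/2500)^α = 0.71.
Take logs: α = ln 0.71 / ln(1030/2500) ≈ 0.38624.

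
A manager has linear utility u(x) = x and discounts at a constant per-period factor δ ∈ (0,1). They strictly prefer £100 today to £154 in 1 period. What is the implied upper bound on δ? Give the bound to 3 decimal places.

δ < 0.649

The preference means 100 > δ·154.
So δ < 100/154 = 0.64935.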